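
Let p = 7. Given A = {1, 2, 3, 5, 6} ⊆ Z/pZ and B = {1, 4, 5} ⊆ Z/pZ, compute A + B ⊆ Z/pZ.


Work in Z/7Z: reduce every sum a + b modulo 7.
Enumerate all 15 pairs:
a = 1: 1+1=2, 1+4=5, 1+5=6
a = 2: 2+1=3, 2+4=6, 2+5=0
a = 3: 3+1=4, 3+4=0, 3+5=1
a = 5: 5+1=6, 5+4=2, 5+5=3
a = 6: 6+1=0, 6+4=3, 6+5=4
Distinct residues collected: {0, 1, 2, 3, 4, 5, 6}
|A + B| = 7 (out of 7 total residues).

A + B = {0, 1, 2, 3, 4, 5, 6}


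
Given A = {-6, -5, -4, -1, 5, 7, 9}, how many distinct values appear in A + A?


A + A = {a + a' : a, a' ∈ A}; |A| = 7.
General bounds: 2|A| - 1 ≤ |A + A| ≤ |A|(|A|+1)/2, i.e. 13 ≤ |A + A| ≤ 28.
Lower bound 2|A|-1 is attained iff A is an arithmetic progression.
Enumerate sums a + a' for a ≤ a' (symmetric, so this suffices):
a = -6: -6+-6=-12, -6+-5=-11, -6+-4=-10, -6+-1=-7, -6+5=-1, -6+7=1, -6+9=3
a = -5: -5+-5=-10, -5+-4=-9, -5+-1=-6, -5+5=0, -5+7=2, -5+9=4
a = -4: -4+-4=-8, -4+-1=-5, -4+5=1, -4+7=3, -4+9=5
a = -1: -1+-1=-2, -1+5=4, -1+7=6, -1+9=8
a = 5: 5+5=10, 5+7=12, 5+9=14
a = 7: 7+7=14, 7+9=16
a = 9: 9+9=18
Distinct sums: {-12, -11, -10, -9, -8, -7, -6, -5, -2, -1, 0, 1, 2, 3, 4, 5, 6, 8, 10, 12, 14, 16, 18}
|A + A| = 23

|A + A| = 23


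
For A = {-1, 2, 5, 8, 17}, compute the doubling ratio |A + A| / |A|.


|A| = 5.
Compute A + A by enumerating all 25 pairs.
A + A = {-2, 1, 4, 7, 10, 13, 16, 19, 22, 25, 34}, so |A + A| = 11.
K = |A + A| / |A| = 11/5 (already in lowest terms) ≈ 2.2000.
Reference: AP of size 5 gives K = 9/5 ≈ 1.8000; a fully generic set of size 5 gives K ≈ 3.0000.

|A| = 5, |A + A| = 11, K = 11/5.


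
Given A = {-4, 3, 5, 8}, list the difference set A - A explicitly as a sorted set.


A - A = {a - a' : a, a' ∈ A}.
Compute a - a' for each ordered pair (a, a'):
a = -4: -4--4=0, -4-3=-7, -4-5=-9, -4-8=-12
a = 3: 3--4=7, 3-3=0, 3-5=-2, 3-8=-5
a = 5: 5--4=9, 5-3=2, 5-5=0, 5-8=-3
a = 8: 8--4=12, 8-3=5, 8-5=3, 8-8=0
Collecting distinct values (and noting 0 appears from a-a):
A - A = {-12, -9, -7, -5, -3, -2, 0, 2, 3, 5, 7, 9, 12}
|A - A| = 13

A - A = {-12, -9, -7, -5, -3, -2, 0, 2, 3, 5, 7, 9, 12}


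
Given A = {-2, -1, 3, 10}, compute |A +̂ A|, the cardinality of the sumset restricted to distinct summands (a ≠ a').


Restricted sumset: A +̂ A = {a + a' : a ∈ A, a' ∈ A, a ≠ a'}.
Equivalently, take A + A and drop any sum 2a that is achievable ONLY as a + a for a ∈ A (i.e. sums representable only with equal summands).
Enumerate pairs (a, a') with a < a' (symmetric, so each unordered pair gives one sum; this covers all a ≠ a'):
  -2 + -1 = -3
  -2 + 3 = 1
  -2 + 10 = 8
  -1 + 3 = 2
  -1 + 10 = 9
  3 + 10 = 13
Collected distinct sums: {-3, 1, 2, 8, 9, 13}
|A +̂ A| = 6
(Reference bound: |A +̂ A| ≥ 2|A| - 3 for |A| ≥ 2, with |A| = 4 giving ≥ 5.)

|A +̂ A| = 6


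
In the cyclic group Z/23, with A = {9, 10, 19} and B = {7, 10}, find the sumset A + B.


Work in Z/23Z: reduce every sum a + b modulo 23.
Enumerate all 6 pairs:
a = 9: 9+7=16, 9+10=19
a = 10: 10+7=17, 10+10=20
a = 19: 19+7=3, 19+10=6
Distinct residues collected: {3, 6, 16, 17, 19, 20}
|A + B| = 6 (out of 23 total residues).

A + B = {3, 6, 16, 17, 19, 20}


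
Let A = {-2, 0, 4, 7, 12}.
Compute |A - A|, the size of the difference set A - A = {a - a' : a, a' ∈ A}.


A - A = {a - a' : a, a' ∈ A}; |A| = 5.
Bounds: 2|A|-1 ≤ |A - A| ≤ |A|² - |A| + 1, i.e. 9 ≤ |A - A| ≤ 21.
Note: 0 ∈ A - A always (from a - a). The set is symmetric: if d ∈ A - A then -d ∈ A - A.
Enumerate nonzero differences d = a - a' with a > a' (then include -d):
Positive differences: {2, 3, 4, 5, 6, 7, 8, 9, 12, 14}
Full difference set: {0} ∪ (positive diffs) ∪ (negative diffs).
|A - A| = 1 + 2·10 = 21 (matches direct enumeration: 21).

|A - A| = 21


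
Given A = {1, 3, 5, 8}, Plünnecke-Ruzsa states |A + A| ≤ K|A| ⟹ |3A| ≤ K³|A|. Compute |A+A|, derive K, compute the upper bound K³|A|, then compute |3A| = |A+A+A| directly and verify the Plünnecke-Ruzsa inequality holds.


|A| = 4.
Step 1: Compute A + A by enumerating all 16 pairs.
A + A = {2, 4, 6, 8, 9, 10, 11, 13, 16}, so |A + A| = 9.
Step 2: Doubling constant K = |A + A|/|A| = 9/4 = 9/4 ≈ 2.2500.
Step 3: Plünnecke-Ruzsa gives |3A| ≤ K³·|A| = (2.2500)³ · 4 ≈ 45.5625.
Step 4: Compute 3A = A + A + A directly by enumerating all triples (a,b,c) ∈ A³; |3A| = 16.
Step 5: Check 16 ≤ 45.5625? Yes ✓.

K = 9/4, Plünnecke-Ruzsa bound K³|A| ≈ 45.5625, |3A| = 16, inequality holds.


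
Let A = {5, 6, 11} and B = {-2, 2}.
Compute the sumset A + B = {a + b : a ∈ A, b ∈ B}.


A + B = {a + b : a ∈ A, b ∈ B}.
Enumerate all |A|·|B| = 3·2 = 6 pairs (a, b) and collect distinct sums.
a = 5: 5+-2=3, 5+2=7
a = 6: 6+-2=4, 6+2=8
a = 11: 11+-2=9, 11+2=13
Collecting distinct sums: A + B = {3, 4, 7, 8, 9, 13}
|A + B| = 6

A + B = {3, 4, 7, 8, 9, 13}


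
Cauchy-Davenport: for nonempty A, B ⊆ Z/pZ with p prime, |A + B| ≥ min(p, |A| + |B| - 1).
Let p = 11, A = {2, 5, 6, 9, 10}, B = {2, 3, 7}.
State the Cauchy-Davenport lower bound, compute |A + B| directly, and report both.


Cauchy-Davenport: |A + B| ≥ min(p, |A| + |B| - 1) for A, B nonempty in Z/pZ.
|A| = 5, |B| = 3, p = 11.
CD lower bound = min(11, 5 + 3 - 1) = min(11, 7) = 7.
Compute A + B mod 11 directly:
a = 2: 2+2=4, 2+3=5, 2+7=9
a = 5: 5+2=7, 5+3=8, 5+7=1
a = 6: 6+2=8, 6+3=9, 6+7=2
a = 9: 9+2=0, 9+3=1, 9+7=5
a = 10: 10+2=1, 10+3=2, 10+7=6
A + B = {0, 1, 2, 4, 5, 6, 7, 8, 9}, so |A + B| = 9.
Verify: 9 ≥ 7? Yes ✓.

CD lower bound = 7, actual |A + B| = 9.


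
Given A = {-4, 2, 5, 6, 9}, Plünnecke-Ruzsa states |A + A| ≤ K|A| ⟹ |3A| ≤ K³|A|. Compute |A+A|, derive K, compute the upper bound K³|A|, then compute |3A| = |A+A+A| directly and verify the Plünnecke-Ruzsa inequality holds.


|A| = 5.
Step 1: Compute A + A by enumerating all 25 pairs.
A + A = {-8, -2, 1, 2, 4, 5, 7, 8, 10, 11, 12, 14, 15, 18}, so |A + A| = 14.
Step 2: Doubling constant K = |A + A|/|A| = 14/5 = 14/5 ≈ 2.8000.
Step 3: Plünnecke-Ruzsa gives |3A| ≤ K³·|A| = (2.8000)³ · 5 ≈ 109.7600.
Step 4: Compute 3A = A + A + A directly by enumerating all triples (a,b,c) ∈ A³; |3A| = 27.
Step 5: Check 27 ≤ 109.7600? Yes ✓.

K = 14/5, Plünnecke-Ruzsa bound K³|A| ≈ 109.7600, |3A| = 27, inequality holds.


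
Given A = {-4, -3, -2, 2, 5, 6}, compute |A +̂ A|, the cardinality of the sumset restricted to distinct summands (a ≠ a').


Restricted sumset: A +̂ A = {a + a' : a ∈ A, a' ∈ A, a ≠ a'}.
Equivalently, take A + A and drop any sum 2a that is achievable ONLY as a + a for a ∈ A (i.e. sums representable only with equal summands).
Enumerate pairs (a, a') with a < a' (symmetric, so each unordered pair gives one sum; this covers all a ≠ a'):
  -4 + -3 = -7
  -4 + -2 = -6
  -4 + 2 = -2
  -4 + 5 = 1
  -4 + 6 = 2
  -3 + -2 = -5
  -3 + 2 = -1
  -3 + 5 = 2
  -3 + 6 = 3
  -2 + 2 = 0
  -2 + 5 = 3
  -2 + 6 = 4
  2 + 5 = 7
  2 + 6 = 8
  5 + 6 = 11
Collected distinct sums: {-7, -6, -5, -2, -1, 0, 1, 2, 3, 4, 7, 8, 11}
|A +̂ A| = 13
(Reference bound: |A +̂ A| ≥ 2|A| - 3 for |A| ≥ 2, with |A| = 6 giving ≥ 9.)

|A +̂ A| = 13


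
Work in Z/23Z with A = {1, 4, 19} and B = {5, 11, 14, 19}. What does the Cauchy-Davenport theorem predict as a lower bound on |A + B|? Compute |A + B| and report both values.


Cauchy-Davenport: |A + B| ≥ min(p, |A| + |B| - 1) for A, B nonempty in Z/pZ.
|A| = 3, |B| = 4, p = 23.
CD lower bound = min(23, 3 + 4 - 1) = min(23, 6) = 6.
Compute A + B mod 23 directly:
a = 1: 1+5=6, 1+11=12, 1+14=15, 1+19=20
a = 4: 4+5=9, 4+11=15, 4+14=18, 4+19=0
a = 19: 19+5=1, 19+11=7, 19+14=10, 19+19=15
A + B = {0, 1, 6, 7, 9, 10, 12, 15, 18, 20}, so |A + B| = 10.
Verify: 10 ≥ 6? Yes ✓.

CD lower bound = 6, actual |A + B| = 10.


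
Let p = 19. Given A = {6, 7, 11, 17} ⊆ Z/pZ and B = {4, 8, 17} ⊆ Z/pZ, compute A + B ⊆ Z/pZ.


Work in Z/19Z: reduce every sum a + b modulo 19.
Enumerate all 12 pairs:
a = 6: 6+4=10, 6+8=14, 6+17=4
a = 7: 7+4=11, 7+8=15, 7+17=5
a = 11: 11+4=15, 11+8=0, 11+17=9
a = 17: 17+4=2, 17+8=6, 17+17=15
Distinct residues collected: {0, 2, 4, 5, 6, 9, 10, 11, 14, 15}
|A + B| = 10 (out of 19 total residues).

A + B = {0, 2, 4, 5, 6, 9, 10, 11, 14, 15}


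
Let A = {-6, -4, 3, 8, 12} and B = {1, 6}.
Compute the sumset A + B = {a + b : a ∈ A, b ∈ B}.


A + B = {a + b : a ∈ A, b ∈ B}.
Enumerate all |A|·|B| = 5·2 = 10 pairs (a, b) and collect distinct sums.
a = -6: -6+1=-5, -6+6=0
a = -4: -4+1=-3, -4+6=2
a = 3: 3+1=4, 3+6=9
a = 8: 8+1=9, 8+6=14
a = 12: 12+1=13, 12+6=18
Collecting distinct sums: A + B = {-5, -3, 0, 2, 4, 9, 13, 14, 18}
|A + B| = 9

A + B = {-5, -3, 0, 2, 4, 9, 13, 14, 18}


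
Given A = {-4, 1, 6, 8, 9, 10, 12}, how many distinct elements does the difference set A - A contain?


A - A = {a - a' : a, a' ∈ A}; |A| = 7.
Bounds: 2|A|-1 ≤ |A - A| ≤ |A|² - |A| + 1, i.e. 13 ≤ |A - A| ≤ 43.
Note: 0 ∈ A - A always (from a - a). The set is symmetric: if d ∈ A - A then -d ∈ A - A.
Enumerate nonzero differences d = a - a' with a > a' (then include -d):
Positive differences: {1, 2, 3, 4, 5, 6, 7, 8, 9, 10, 11, 12, 13, 14, 16}
Full difference set: {0} ∪ (positive diffs) ∪ (negative diffs).
|A - A| = 1 + 2·15 = 31 (matches direct enumeration: 31).

|A - A| = 31


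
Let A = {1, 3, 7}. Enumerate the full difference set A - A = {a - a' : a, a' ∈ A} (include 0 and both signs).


A - A = {a - a' : a, a' ∈ A}.
Compute a - a' for each ordered pair (a, a'):
a = 1: 1-1=0, 1-3=-2, 1-7=-6
a = 3: 3-1=2, 3-3=0, 3-7=-4
a = 7: 7-1=6, 7-3=4, 7-7=0
Collecting distinct values (and noting 0 appears from a-a):
A - A = {-6, -4, -2, 0, 2, 4, 6}
|A - A| = 7

A - A = {-6, -4, -2, 0, 2, 4, 6}


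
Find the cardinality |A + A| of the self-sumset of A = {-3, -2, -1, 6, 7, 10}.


A + A = {a + a' : a, a' ∈ A}; |A| = 6.
General bounds: 2|A| - 1 ≤ |A + A| ≤ |A|(|A|+1)/2, i.e. 11 ≤ |A + A| ≤ 21.
Lower bound 2|A|-1 is attained iff A is an arithmetic progression.
Enumerate sums a + a' for a ≤ a' (symmetric, so this suffices):
a = -3: -3+-3=-6, -3+-2=-5, -3+-1=-4, -3+6=3, -3+7=4, -3+10=7
a = -2: -2+-2=-4, -2+-1=-3, -2+6=4, -2+7=5, -2+10=8
a = -1: -1+-1=-2, -1+6=5, -1+7=6, -1+10=9
a = 6: 6+6=12, 6+7=13, 6+10=16
a = 7: 7+7=14, 7+10=17
a = 10: 10+10=20
Distinct sums: {-6, -5, -4, -3, -2, 3, 4, 5, 6, 7, 8, 9, 12, 13, 14, 16, 17, 20}
|A + A| = 18

|A + A| = 18


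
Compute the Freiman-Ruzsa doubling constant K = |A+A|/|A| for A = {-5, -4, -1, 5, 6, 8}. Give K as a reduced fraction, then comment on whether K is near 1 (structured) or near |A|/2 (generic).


|A| = 6.
Compute A + A by enumerating all 36 pairs.
A + A = {-10, -9, -8, -6, -5, -2, 0, 1, 2, 3, 4, 5, 7, 10, 11, 12, 13, 14, 16}, so |A + A| = 19.
K = |A + A| / |A| = 19/6 (already in lowest terms) ≈ 3.1667.
Reference: AP of size 6 gives K = 11/6 ≈ 1.8333; a fully generic set of size 6 gives K ≈ 3.5000.

|A| = 6, |A + A| = 19, K = 19/6.


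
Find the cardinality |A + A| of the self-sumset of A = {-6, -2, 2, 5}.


A + A = {a + a' : a, a' ∈ A}; |A| = 4.
General bounds: 2|A| - 1 ≤ |A + A| ≤ |A|(|A|+1)/2, i.e. 7 ≤ |A + A| ≤ 10.
Lower bound 2|A|-1 is attained iff A is an arithmetic progression.
Enumerate sums a + a' for a ≤ a' (symmetric, so this suffices):
a = -6: -6+-6=-12, -6+-2=-8, -6+2=-4, -6+5=-1
a = -2: -2+-2=-4, -2+2=0, -2+5=3
a = 2: 2+2=4, 2+5=7
a = 5: 5+5=10
Distinct sums: {-12, -8, -4, -1, 0, 3, 4, 7, 10}
|A + A| = 9

|A + A| = 9


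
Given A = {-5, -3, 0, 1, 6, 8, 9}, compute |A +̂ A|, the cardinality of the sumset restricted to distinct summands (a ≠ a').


Restricted sumset: A +̂ A = {a + a' : a ∈ A, a' ∈ A, a ≠ a'}.
Equivalently, take A + A and drop any sum 2a that is achievable ONLY as a + a for a ∈ A (i.e. sums representable only with equal summands).
Enumerate pairs (a, a') with a < a' (symmetric, so each unordered pair gives one sum; this covers all a ≠ a'):
  -5 + -3 = -8
  -5 + 0 = -5
  -5 + 1 = -4
  -5 + 6 = 1
  -5 + 8 = 3
  -5 + 9 = 4
  -3 + 0 = -3
  -3 + 1 = -2
  -3 + 6 = 3
  -3 + 8 = 5
  -3 + 9 = 6
  0 + 1 = 1
  0 + 6 = 6
  0 + 8 = 8
  0 + 9 = 9
  1 + 6 = 7
  1 + 8 = 9
  1 + 9 = 10
  6 + 8 = 14
  6 + 9 = 15
  8 + 9 = 17
Collected distinct sums: {-8, -5, -4, -3, -2, 1, 3, 4, 5, 6, 7, 8, 9, 10, 14, 15, 17}
|A +̂ A| = 17
(Reference bound: |A +̂ A| ≥ 2|A| - 3 for |A| ≥ 2, with |A| = 7 giving ≥ 11.)

|A +̂ A| = 17


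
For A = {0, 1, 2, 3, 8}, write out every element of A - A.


A - A = {a - a' : a, a' ∈ A}.
Compute a - a' for each ordered pair (a, a'):
a = 0: 0-0=0, 0-1=-1, 0-2=-2, 0-3=-3, 0-8=-8
a = 1: 1-0=1, 1-1=0, 1-2=-1, 1-3=-2, 1-8=-7
a = 2: 2-0=2, 2-1=1, 2-2=0, 2-3=-1, 2-8=-6
a = 3: 3-0=3, 3-1=2, 3-2=1, 3-3=0, 3-8=-5
a = 8: 8-0=8, 8-1=7, 8-2=6, 8-3=5, 8-8=0
Collecting distinct values (and noting 0 appears from a-a):
A - A = {-8, -7, -6, -5, -3, -2, -1, 0, 1, 2, 3, 5, 6, 7, 8}
|A - A| = 15

A - A = {-8, -7, -6, -5, -3, -2, -1, 0, 1, 2, 3, 5, 6, 7, 8}


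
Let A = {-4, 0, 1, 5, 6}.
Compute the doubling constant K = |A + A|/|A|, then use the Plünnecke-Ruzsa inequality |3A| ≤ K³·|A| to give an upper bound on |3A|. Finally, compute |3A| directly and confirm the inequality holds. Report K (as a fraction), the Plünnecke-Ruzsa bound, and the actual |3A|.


|A| = 5.
Step 1: Compute A + A by enumerating all 25 pairs.
A + A = {-8, -4, -3, 0, 1, 2, 5, 6, 7, 10, 11, 12}, so |A + A| = 12.
Step 2: Doubling constant K = |A + A|/|A| = 12/5 = 12/5 ≈ 2.4000.
Step 3: Plünnecke-Ruzsa gives |3A| ≤ K³·|A| = (2.4000)³ · 5 ≈ 69.1200.
Step 4: Compute 3A = A + A + A directly by enumerating all triples (a,b,c) ∈ A³; |3A| = 22.
Step 5: Check 22 ≤ 69.1200? Yes ✓.

K = 12/5, Plünnecke-Ruzsa bound K³|A| ≈ 69.1200, |3A| = 22, inequality holds.


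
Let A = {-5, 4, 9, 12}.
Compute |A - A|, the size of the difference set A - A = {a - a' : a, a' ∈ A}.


A - A = {a - a' : a, a' ∈ A}; |A| = 4.
Bounds: 2|A|-1 ≤ |A - A| ≤ |A|² - |A| + 1, i.e. 7 ≤ |A - A| ≤ 13.
Note: 0 ∈ A - A always (from a - a). The set is symmetric: if d ∈ A - A then -d ∈ A - A.
Enumerate nonzero differences d = a - a' with a > a' (then include -d):
Positive differences: {3, 5, 8, 9, 14, 17}
Full difference set: {0} ∪ (positive diffs) ∪ (negative diffs).
|A - A| = 1 + 2·6 = 13 (matches direct enumeration: 13).

|A - A| = 13


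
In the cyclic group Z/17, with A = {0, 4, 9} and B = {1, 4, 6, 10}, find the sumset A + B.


Work in Z/17Z: reduce every sum a + b modulo 17.
Enumerate all 12 pairs:
a = 0: 0+1=1, 0+4=4, 0+6=6, 0+10=10
a = 4: 4+1=5, 4+4=8, 4+6=10, 4+10=14
a = 9: 9+1=10, 9+4=13, 9+6=15, 9+10=2
Distinct residues collected: {1, 2, 4, 5, 6, 8, 10, 13, 14, 15}
|A + B| = 10 (out of 17 total residues).

A + B = {1, 2, 4, 5, 6, 8, 10, 13, 14, 15}


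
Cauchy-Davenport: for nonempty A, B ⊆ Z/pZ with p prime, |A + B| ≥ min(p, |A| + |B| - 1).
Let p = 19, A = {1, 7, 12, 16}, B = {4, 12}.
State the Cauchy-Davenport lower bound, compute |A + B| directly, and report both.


Cauchy-Davenport: |A + B| ≥ min(p, |A| + |B| - 1) for A, B nonempty in Z/pZ.
|A| = 4, |B| = 2, p = 19.
CD lower bound = min(19, 4 + 2 - 1) = min(19, 5) = 5.
Compute A + B mod 19 directly:
a = 1: 1+4=5, 1+12=13
a = 7: 7+4=11, 7+12=0
a = 12: 12+4=16, 12+12=5
a = 16: 16+4=1, 16+12=9
A + B = {0, 1, 5, 9, 11, 13, 16}, so |A + B| = 7.
Verify: 7 ≥ 5? Yes ✓.

CD lower bound = 5, actual |A + B| = 7.


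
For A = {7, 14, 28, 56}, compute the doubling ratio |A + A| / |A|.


|A| = 4.
Compute A + A by enumerating all 16 pairs.
A + A = {14, 21, 28, 35, 42, 56, 63, 70, 84, 112}, so |A + A| = 10.
K = |A + A| / |A| = 10/4 = 5/2 ≈ 2.5000.
Reference: AP of size 4 gives K = 7/4 ≈ 1.7500; a fully generic set of size 4 gives K ≈ 2.5000.

|A| = 4, |A + A| = 10, K = 10/4 = 5/2.


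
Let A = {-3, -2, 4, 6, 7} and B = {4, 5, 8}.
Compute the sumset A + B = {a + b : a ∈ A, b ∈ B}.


A + B = {a + b : a ∈ A, b ∈ B}.
Enumerate all |A|·|B| = 5·3 = 15 pairs (a, b) and collect distinct sums.
a = -3: -3+4=1, -3+5=2, -3+8=5
a = -2: -2+4=2, -2+5=3, -2+8=6
a = 4: 4+4=8, 4+5=9, 4+8=12
a = 6: 6+4=10, 6+5=11, 6+8=14
a = 7: 7+4=11, 7+5=12, 7+8=15
Collecting distinct sums: A + B = {1, 2, 3, 5, 6, 8, 9, 10, 11, 12, 14, 15}
|A + B| = 12

A + B = {1, 2, 3, 5, 6, 8, 9, 10, 11, 12, 14, 15}


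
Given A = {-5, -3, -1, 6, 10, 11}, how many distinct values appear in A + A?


A + A = {a + a' : a, a' ∈ A}; |A| = 6.
General bounds: 2|A| - 1 ≤ |A + A| ≤ |A|(|A|+1)/2, i.e. 11 ≤ |A + A| ≤ 21.
Lower bound 2|A|-1 is attained iff A is an arithmetic progression.
Enumerate sums a + a' for a ≤ a' (symmetric, so this suffices):
a = -5: -5+-5=-10, -5+-3=-8, -5+-1=-6, -5+6=1, -5+10=5, -5+11=6
a = -3: -3+-3=-6, -3+-1=-4, -3+6=3, -3+10=7, -3+11=8
a = -1: -1+-1=-2, -1+6=5, -1+10=9, -1+11=10
a = 6: 6+6=12, 6+10=16, 6+11=17
a = 10: 10+10=20, 10+11=21
a = 11: 11+11=22
Distinct sums: {-10, -8, -6, -4, -2, 1, 3, 5, 6, 7, 8, 9, 10, 12, 16, 17, 20, 21, 22}
|A + A| = 19

|A + A| = 19


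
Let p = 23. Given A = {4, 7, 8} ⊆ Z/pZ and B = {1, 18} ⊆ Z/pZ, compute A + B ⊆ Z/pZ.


Work in Z/23Z: reduce every sum a + b modulo 23.
Enumerate all 6 pairs:
a = 4: 4+1=5, 4+18=22
a = 7: 7+1=8, 7+18=2
a = 8: 8+1=9, 8+18=3
Distinct residues collected: {2, 3, 5, 8, 9, 22}
|A + B| = 6 (out of 23 total residues).

A + B = {2, 3, 5, 8, 9, 22}


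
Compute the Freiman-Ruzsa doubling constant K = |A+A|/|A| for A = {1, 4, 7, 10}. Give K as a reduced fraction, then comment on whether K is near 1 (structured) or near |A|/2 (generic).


|A| = 4.
Compute A + A by enumerating all 16 pairs.
A + A = {2, 5, 8, 11, 14, 17, 20}, so |A + A| = 7.
K = |A + A| / |A| = 7/4 (already in lowest terms) ≈ 1.7500.
Reference: AP of size 4 gives K = 7/4 ≈ 1.7500; a fully generic set of size 4 gives K ≈ 2.5000.

|A| = 4, |A + A| = 7, K = 7/4.


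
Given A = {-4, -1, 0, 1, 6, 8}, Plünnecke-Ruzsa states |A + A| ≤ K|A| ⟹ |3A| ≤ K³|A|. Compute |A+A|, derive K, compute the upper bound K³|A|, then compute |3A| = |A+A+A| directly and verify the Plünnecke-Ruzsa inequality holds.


|A| = 6.
Step 1: Compute A + A by enumerating all 36 pairs.
A + A = {-8, -5, -4, -3, -2, -1, 0, 1, 2, 4, 5, 6, 7, 8, 9, 12, 14, 16}, so |A + A| = 18.
Step 2: Doubling constant K = |A + A|/|A| = 18/6 = 18/6 ≈ 3.0000.
Step 3: Plünnecke-Ruzsa gives |3A| ≤ K³·|A| = (3.0000)³ · 6 ≈ 162.0000.
Step 4: Compute 3A = A + A + A directly by enumerating all triples (a,b,c) ∈ A³; |3A| = 32.
Step 5: Check 32 ≤ 162.0000? Yes ✓.

K = 18/6, Plünnecke-Ruzsa bound K³|A| ≈ 162.0000, |3A| = 32, inequality holds.


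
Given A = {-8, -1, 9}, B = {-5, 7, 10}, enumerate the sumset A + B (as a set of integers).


A + B = {a + b : a ∈ A, b ∈ B}.
Enumerate all |A|·|B| = 3·3 = 9 pairs (a, b) and collect distinct sums.
a = -8: -8+-5=-13, -8+7=-1, -8+10=2
a = -1: -1+-5=-6, -1+7=6, -1+10=9
a = 9: 9+-5=4, 9+7=16, 9+10=19
Collecting distinct sums: A + B = {-13, -6, -1, 2, 4, 6, 9, 16, 19}
|A + B| = 9

A + B = {-13, -6, -1, 2, 4, 6, 9, 16, 19}


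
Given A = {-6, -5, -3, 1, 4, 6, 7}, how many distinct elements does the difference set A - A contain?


A - A = {a - a' : a, a' ∈ A}; |A| = 7.
Bounds: 2|A|-1 ≤ |A - A| ≤ |A|² - |A| + 1, i.e. 13 ≤ |A - A| ≤ 43.
Note: 0 ∈ A - A always (from a - a). The set is symmetric: if d ∈ A - A then -d ∈ A - A.
Enumerate nonzero differences d = a - a' with a > a' (then include -d):
Positive differences: {1, 2, 3, 4, 5, 6, 7, 9, 10, 11, 12, 13}
Full difference set: {0} ∪ (positive diffs) ∪ (negative diffs).
|A - A| = 1 + 2·12 = 25 (matches direct enumeration: 25).

|A - A| = 25


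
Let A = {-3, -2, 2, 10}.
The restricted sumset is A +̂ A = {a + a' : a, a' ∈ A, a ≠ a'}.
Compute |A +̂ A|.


Restricted sumset: A +̂ A = {a + a' : a ∈ A, a' ∈ A, a ≠ a'}.
Equivalently, take A + A and drop any sum 2a that is achievable ONLY as a + a for a ∈ A (i.e. sums representable only with equal summands).
Enumerate pairs (a, a') with a < a' (symmetric, so each unordered pair gives one sum; this covers all a ≠ a'):
  -3 + -2 = -5
  -3 + 2 = -1
  -3 + 10 = 7
  -2 + 2 = 0
  -2 + 10 = 8
  2 + 10 = 12
Collected distinct sums: {-5, -1, 0, 7, 8, 12}
|A +̂ A| = 6
(Reference bound: |A +̂ A| ≥ 2|A| - 3 for |A| ≥ 2, with |A| = 4 giving ≥ 5.)

|A +̂ A| = 6


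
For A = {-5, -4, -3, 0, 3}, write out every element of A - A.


A - A = {a - a' : a, a' ∈ A}.
Compute a - a' for each ordered pair (a, a'):
a = -5: -5--5=0, -5--4=-1, -5--3=-2, -5-0=-5, -5-3=-8
a = -4: -4--5=1, -4--4=0, -4--3=-1, -4-0=-4, -4-3=-7
a = -3: -3--5=2, -3--4=1, -3--3=0, -3-0=-3, -3-3=-6
a = 0: 0--5=5, 0--4=4, 0--3=3, 0-0=0, 0-3=-3
a = 3: 3--5=8, 3--4=7, 3--3=6, 3-0=3, 3-3=0
Collecting distinct values (and noting 0 appears from a-a):
A - A = {-8, -7, -6, -5, -4, -3, -2, -1, 0, 1, 2, 3, 4, 5, 6, 7, 8}
|A - A| = 17

A - A = {-8, -7, -6, -5, -4, -3, -2, -1, 0, 1, 2, 3, 4, 5, 6, 7, 8}


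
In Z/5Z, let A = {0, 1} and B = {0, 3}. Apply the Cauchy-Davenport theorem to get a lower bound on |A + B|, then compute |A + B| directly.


Cauchy-Davenport: |A + B| ≥ min(p, |A| + |B| - 1) for A, B nonempty in Z/pZ.
|A| = 2, |B| = 2, p = 5.
CD lower bound = min(5, 2 + 2 - 1) = min(5, 3) = 3.
Compute A + B mod 5 directly:
a = 0: 0+0=0, 0+3=3
a = 1: 1+0=1, 1+3=4
A + B = {0, 1, 3, 4}, so |A + B| = 4.
Verify: 4 ≥ 3? Yes ✓.

CD lower bound = 3, actual |A + B| = 4.


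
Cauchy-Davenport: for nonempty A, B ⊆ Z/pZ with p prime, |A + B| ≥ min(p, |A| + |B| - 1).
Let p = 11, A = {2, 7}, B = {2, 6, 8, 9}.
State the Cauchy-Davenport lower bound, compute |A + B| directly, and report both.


Cauchy-Davenport: |A + B| ≥ min(p, |A| + |B| - 1) for A, B nonempty in Z/pZ.
|A| = 2, |B| = 4, p = 11.
CD lower bound = min(11, 2 + 4 - 1) = min(11, 5) = 5.
Compute A + B mod 11 directly:
a = 2: 2+2=4, 2+6=8, 2+8=10, 2+9=0
a = 7: 7+2=9, 7+6=2, 7+8=4, 7+9=5
A + B = {0, 2, 4, 5, 8, 9, 10}, so |A + B| = 7.
Verify: 7 ≥ 5? Yes ✓.

CD lower bound = 5, actual |A + B| = 7.


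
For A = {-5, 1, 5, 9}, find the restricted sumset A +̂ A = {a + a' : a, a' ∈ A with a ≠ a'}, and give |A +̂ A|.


Restricted sumset: A +̂ A = {a + a' : a ∈ A, a' ∈ A, a ≠ a'}.
Equivalently, take A + A and drop any sum 2a that is achievable ONLY as a + a for a ∈ A (i.e. sums representable only with equal summands).
Enumerate pairs (a, a') with a < a' (symmetric, so each unordered pair gives one sum; this covers all a ≠ a'):
  -5 + 1 = -4
  -5 + 5 = 0
  -5 + 9 = 4
  1 + 5 = 6
  1 + 9 = 10
  5 + 9 = 14
Collected distinct sums: {-4, 0, 4, 6, 10, 14}
|A +̂ A| = 6
(Reference bound: |A +̂ A| ≥ 2|A| - 3 for |A| ≥ 2, with |A| = 4 giving ≥ 5.)

|A +̂ A| = 6


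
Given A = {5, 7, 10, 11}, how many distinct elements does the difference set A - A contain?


A - A = {a - a' : a, a' ∈ A}; |A| = 4.
Bounds: 2|A|-1 ≤ |A - A| ≤ |A|² - |A| + 1, i.e. 7 ≤ |A - A| ≤ 13.
Note: 0 ∈ A - A always (from a - a). The set is symmetric: if d ∈ A - A then -d ∈ A - A.
Enumerate nonzero differences d = a - a' with a > a' (then include -d):
Positive differences: {1, 2, 3, 4, 5, 6}
Full difference set: {0} ∪ (positive diffs) ∪ (negative diffs).
|A - A| = 1 + 2·6 = 13 (matches direct enumeration: 13).

|A - A| = 13


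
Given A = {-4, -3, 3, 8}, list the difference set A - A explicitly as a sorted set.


A - A = {a - a' : a, a' ∈ A}.
Compute a - a' for each ordered pair (a, a'):
a = -4: -4--4=0, -4--3=-1, -4-3=-7, -4-8=-12
a = -3: -3--4=1, -3--3=0, -3-3=-6, -3-8=-11
a = 3: 3--4=7, 3--3=6, 3-3=0, 3-8=-5
a = 8: 8--4=12, 8--3=11, 8-3=5, 8-8=0
Collecting distinct values (and noting 0 appears from a-a):
A - A = {-12, -11, -7, -6, -5, -1, 0, 1, 5, 6, 7, 11, 12}
|A - A| = 13

A - A = {-12, -11, -7, -6, -5, -1, 0, 1, 5, 6, 7, 11, 12}


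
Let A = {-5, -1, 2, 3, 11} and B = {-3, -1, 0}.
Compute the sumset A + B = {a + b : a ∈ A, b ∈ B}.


A + B = {a + b : a ∈ A, b ∈ B}.
Enumerate all |A|·|B| = 5·3 = 15 pairs (a, b) and collect distinct sums.
a = -5: -5+-3=-8, -5+-1=-6, -5+0=-5
a = -1: -1+-3=-4, -1+-1=-2, -1+0=-1
a = 2: 2+-3=-1, 2+-1=1, 2+0=2
a = 3: 3+-3=0, 3+-1=2, 3+0=3
a = 11: 11+-3=8, 11+-1=10, 11+0=11
Collecting distinct sums: A + B = {-8, -6, -5, -4, -2, -1, 0, 1, 2, 3, 8, 10, 11}
|A + B| = 13

A + B = {-8, -6, -5, -4, -2, -1, 0, 1, 2, 3, 8, 10, 11}


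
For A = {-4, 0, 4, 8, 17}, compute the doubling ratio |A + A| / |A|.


|A| = 5.
Compute A + A by enumerating all 25 pairs.
A + A = {-8, -4, 0, 4, 8, 12, 13, 16, 17, 21, 25, 34}, so |A + A| = 12.
K = |A + A| / |A| = 12/5 (already in lowest terms) ≈ 2.4000.
Reference: AP of size 5 gives K = 9/5 ≈ 1.8000; a fully generic set of size 5 gives K ≈ 3.0000.

|A| = 5, |A + A| = 12, K = 12/5.


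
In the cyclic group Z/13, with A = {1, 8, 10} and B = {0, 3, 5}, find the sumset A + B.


Work in Z/13Z: reduce every sum a + b modulo 13.
Enumerate all 9 pairs:
a = 1: 1+0=1, 1+3=4, 1+5=6
a = 8: 8+0=8, 8+3=11, 8+5=0
a = 10: 10+0=10, 10+3=0, 10+5=2
Distinct residues collected: {0, 1, 2, 4, 6, 8, 10, 11}
|A + B| = 8 (out of 13 total residues).

A + B = {0, 1, 2, 4, 6, 8, 10, 11}


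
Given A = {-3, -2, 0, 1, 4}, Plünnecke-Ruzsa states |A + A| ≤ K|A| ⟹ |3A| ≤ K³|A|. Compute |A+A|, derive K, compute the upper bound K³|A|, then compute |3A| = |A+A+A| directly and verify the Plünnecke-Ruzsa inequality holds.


|A| = 5.
Step 1: Compute A + A by enumerating all 25 pairs.
A + A = {-6, -5, -4, -3, -2, -1, 0, 1, 2, 4, 5, 8}, so |A + A| = 12.
Step 2: Doubling constant K = |A + A|/|A| = 12/5 = 12/5 ≈ 2.4000.
Step 3: Plünnecke-Ruzsa gives |3A| ≤ K³·|A| = (2.4000)³ · 5 ≈ 69.1200.
Step 4: Compute 3A = A + A + A directly by enumerating all triples (a,b,c) ∈ A³; |3A| = 19.
Step 5: Check 19 ≤ 69.1200? Yes ✓.

K = 12/5, Plünnecke-Ruzsa bound K³|A| ≈ 69.1200, |3A| = 19, inequality holds.


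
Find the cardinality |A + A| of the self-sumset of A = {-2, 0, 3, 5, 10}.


A + A = {a + a' : a, a' ∈ A}; |A| = 5.
General bounds: 2|A| - 1 ≤ |A + A| ≤ |A|(|A|+1)/2, i.e. 9 ≤ |A + A| ≤ 15.
Lower bound 2|A|-1 is attained iff A is an arithmetic progression.
Enumerate sums a + a' for a ≤ a' (symmetric, so this suffices):
a = -2: -2+-2=-4, -2+0=-2, -2+3=1, -2+5=3, -2+10=8
a = 0: 0+0=0, 0+3=3, 0+5=5, 0+10=10
a = 3: 3+3=6, 3+5=8, 3+10=13
a = 5: 5+5=10, 5+10=15
a = 10: 10+10=20
Distinct sums: {-4, -2, 0, 1, 3, 5, 6, 8, 10, 13, 15, 20}
|A + A| = 12

|A + A| = 12


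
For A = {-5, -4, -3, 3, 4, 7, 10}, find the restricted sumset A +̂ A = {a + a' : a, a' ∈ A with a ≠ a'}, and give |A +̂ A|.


Restricted sumset: A +̂ A = {a + a' : a ∈ A, a' ∈ A, a ≠ a'}.
Equivalently, take A + A and drop any sum 2a that is achievable ONLY as a + a for a ∈ A (i.e. sums representable only with equal summands).
Enumerate pairs (a, a') with a < a' (symmetric, so each unordered pair gives one sum; this covers all a ≠ a'):
  -5 + -4 = -9
  -5 + -3 = -8
  -5 + 3 = -2
  -5 + 4 = -1
  -5 + 7 = 2
  -5 + 10 = 5
  -4 + -3 = -7
  -4 + 3 = -1
  -4 + 4 = 0
  -4 + 7 = 3
  -4 + 10 = 6
  -3 + 3 = 0
  -3 + 4 = 1
  -3 + 7 = 4
  -3 + 10 = 7
  3 + 4 = 7
  3 + 7 = 10
  3 + 10 = 13
  4 + 7 = 11
  4 + 10 = 14
  7 + 10 = 17
Collected distinct sums: {-9, -8, -7, -2, -1, 0, 1, 2, 3, 4, 5, 6, 7, 10, 11, 13, 14, 17}
|A +̂ A| = 18
(Reference bound: |A +̂ A| ≥ 2|A| - 3 for |A| ≥ 2, with |A| = 7 giving ≥ 11.)

|A +̂ A| = 18


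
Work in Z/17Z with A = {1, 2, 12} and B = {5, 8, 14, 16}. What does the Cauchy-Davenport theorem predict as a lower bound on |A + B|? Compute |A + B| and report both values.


Cauchy-Davenport: |A + B| ≥ min(p, |A| + |B| - 1) for A, B nonempty in Z/pZ.
|A| = 3, |B| = 4, p = 17.
CD lower bound = min(17, 3 + 4 - 1) = min(17, 6) = 6.
Compute A + B mod 17 directly:
a = 1: 1+5=6, 1+8=9, 1+14=15, 1+16=0
a = 2: 2+5=7, 2+8=10, 2+14=16, 2+16=1
a = 12: 12+5=0, 12+8=3, 12+14=9, 12+16=11
A + B = {0, 1, 3, 6, 7, 9, 10, 11, 15, 16}, so |A + B| = 10.
Verify: 10 ≥ 6? Yes ✓.

CD lower bound = 6, actual |A + B| = 10.


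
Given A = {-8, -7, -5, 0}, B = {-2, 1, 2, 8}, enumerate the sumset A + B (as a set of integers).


A + B = {a + b : a ∈ A, b ∈ B}.
Enumerate all |A|·|B| = 4·4 = 16 pairs (a, b) and collect distinct sums.
a = -8: -8+-2=-10, -8+1=-7, -8+2=-6, -8+8=0
a = -7: -7+-2=-9, -7+1=-6, -7+2=-5, -7+8=1
a = -5: -5+-2=-7, -5+1=-4, -5+2=-3, -5+8=3
a = 0: 0+-2=-2, 0+1=1, 0+2=2, 0+8=8
Collecting distinct sums: A + B = {-10, -9, -7, -6, -5, -4, -3, -2, 0, 1, 2, 3, 8}
|A + B| = 13

A + B = {-10, -9, -7, -6, -5, -4, -3, -2, 0, 1, 2, 3, 8}


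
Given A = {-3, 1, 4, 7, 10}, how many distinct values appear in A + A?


A + A = {a + a' : a, a' ∈ A}; |A| = 5.
General bounds: 2|A| - 1 ≤ |A + A| ≤ |A|(|A|+1)/2, i.e. 9 ≤ |A + A| ≤ 15.
Lower bound 2|A|-1 is attained iff A is an arithmetic progression.
Enumerate sums a + a' for a ≤ a' (symmetric, so this suffices):
a = -3: -3+-3=-6, -3+1=-2, -3+4=1, -3+7=4, -3+10=7
a = 1: 1+1=2, 1+4=5, 1+7=8, 1+10=11
a = 4: 4+4=8, 4+7=11, 4+10=14
a = 7: 7+7=14, 7+10=17
a = 10: 10+10=20
Distinct sums: {-6, -2, 1, 2, 4, 5, 7, 8, 11, 14, 17, 20}
|A + A| = 12

|A + A| = 12


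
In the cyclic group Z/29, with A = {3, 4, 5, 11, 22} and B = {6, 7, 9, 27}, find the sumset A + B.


Work in Z/29Z: reduce every sum a + b modulo 29.
Enumerate all 20 pairs:
a = 3: 3+6=9, 3+7=10, 3+9=12, 3+27=1
a = 4: 4+6=10, 4+7=11, 4+9=13, 4+27=2
a = 5: 5+6=11, 5+7=12, 5+9=14, 5+27=3
a = 11: 11+6=17, 11+7=18, 11+9=20, 11+27=9
a = 22: 22+6=28, 22+7=0, 22+9=2, 22+27=20
Distinct residues collected: {0, 1, 2, 3, 9, 10, 11, 12, 13, 14, 17, 18, 20, 28}
|A + B| = 14 (out of 29 total residues).

A + B = {0, 1, 2, 3, 9, 10, 11, 12, 13, 14, 17, 18, 20, 28}


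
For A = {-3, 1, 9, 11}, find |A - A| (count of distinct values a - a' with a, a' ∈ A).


A - A = {a - a' : a, a' ∈ A}; |A| = 4.
Bounds: 2|A|-1 ≤ |A - A| ≤ |A|² - |A| + 1, i.e. 7 ≤ |A - A| ≤ 13.
Note: 0 ∈ A - A always (from a - a). The set is symmetric: if d ∈ A - A then -d ∈ A - A.
Enumerate nonzero differences d = a - a' with a > a' (then include -d):
Positive differences: {2, 4, 8, 10, 12, 14}
Full difference set: {0} ∪ (positive diffs) ∪ (negative diffs).
|A - A| = 1 + 2·6 = 13 (matches direct enumeration: 13).

|A - A| = 13


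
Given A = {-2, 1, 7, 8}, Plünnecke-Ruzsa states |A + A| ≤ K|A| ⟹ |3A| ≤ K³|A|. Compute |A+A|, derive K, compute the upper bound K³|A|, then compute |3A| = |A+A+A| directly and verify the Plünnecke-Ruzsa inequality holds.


|A| = 4.
Step 1: Compute A + A by enumerating all 16 pairs.
A + A = {-4, -1, 2, 5, 6, 8, 9, 14, 15, 16}, so |A + A| = 10.
Step 2: Doubling constant K = |A + A|/|A| = 10/4 = 10/4 ≈ 2.5000.
Step 3: Plünnecke-Ruzsa gives |3A| ≤ K³·|A| = (2.5000)³ · 4 ≈ 62.5000.
Step 4: Compute 3A = A + A + A directly by enumerating all triples (a,b,c) ∈ A³; |3A| = 19.
Step 5: Check 19 ≤ 62.5000? Yes ✓.

K = 10/4, Plünnecke-Ruzsa bound K³|A| ≈ 62.5000, |3A| = 19, inequality holds.


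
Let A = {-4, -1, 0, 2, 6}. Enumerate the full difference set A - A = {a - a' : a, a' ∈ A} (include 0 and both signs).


A - A = {a - a' : a, a' ∈ A}.
Compute a - a' for each ordered pair (a, a'):
a = -4: -4--4=0, -4--1=-3, -4-0=-4, -4-2=-6, -4-6=-10
a = -1: -1--4=3, -1--1=0, -1-0=-1, -1-2=-3, -1-6=-7
a = 0: 0--4=4, 0--1=1, 0-0=0, 0-2=-2, 0-6=-6
a = 2: 2--4=6, 2--1=3, 2-0=2, 2-2=0, 2-6=-4
a = 6: 6--4=10, 6--1=7, 6-0=6, 6-2=4, 6-6=0
Collecting distinct values (and noting 0 appears from a-a):
A - A = {-10, -7, -6, -4, -3, -2, -1, 0, 1, 2, 3, 4, 6, 7, 10}
|A - A| = 15

A - A = {-10, -7, -6, -4, -3, -2, -1, 0, 1, 2, 3, 4, 6, 7, 10}


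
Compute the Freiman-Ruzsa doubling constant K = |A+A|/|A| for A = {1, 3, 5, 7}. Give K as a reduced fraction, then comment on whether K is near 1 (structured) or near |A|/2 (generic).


|A| = 4.
Compute A + A by enumerating all 16 pairs.
A + A = {2, 4, 6, 8, 10, 12, 14}, so |A + A| = 7.
K = |A + A| / |A| = 7/4 (already in lowest terms) ≈ 1.7500.
Reference: AP of size 4 gives K = 7/4 ≈ 1.7500; a fully generic set of size 4 gives K ≈ 2.5000.

|A| = 4, |A + A| = 7, K = 7/4.


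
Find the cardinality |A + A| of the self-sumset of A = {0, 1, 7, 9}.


A + A = {a + a' : a, a' ∈ A}; |A| = 4.
General bounds: 2|A| - 1 ≤ |A + A| ≤ |A|(|A|+1)/2, i.e. 7 ≤ |A + A| ≤ 10.
Lower bound 2|A|-1 is attained iff A is an arithmetic progression.
Enumerate sums a + a' for a ≤ a' (symmetric, so this suffices):
a = 0: 0+0=0, 0+1=1, 0+7=7, 0+9=9
a = 1: 1+1=2, 1+7=8, 1+9=10
a = 7: 7+7=14, 7+9=16
a = 9: 9+9=18
Distinct sums: {0, 1, 2, 7, 8, 9, 10, 14, 16, 18}
|A + A| = 10

|A + A| = 10


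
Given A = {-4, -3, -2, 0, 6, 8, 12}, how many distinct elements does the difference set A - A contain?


A - A = {a - a' : a, a' ∈ A}; |A| = 7.
Bounds: 2|A|-1 ≤ |A - A| ≤ |A|² - |A| + 1, i.e. 13 ≤ |A - A| ≤ 43.
Note: 0 ∈ A - A always (from a - a). The set is symmetric: if d ∈ A - A then -d ∈ A - A.
Enumerate nonzero differences d = a - a' with a > a' (then include -d):
Positive differences: {1, 2, 3, 4, 6, 8, 9, 10, 11, 12, 14, 15, 16}
Full difference set: {0} ∪ (positive diffs) ∪ (negative diffs).
|A - A| = 1 + 2·13 = 27 (matches direct enumeration: 27).

|A - A| = 27


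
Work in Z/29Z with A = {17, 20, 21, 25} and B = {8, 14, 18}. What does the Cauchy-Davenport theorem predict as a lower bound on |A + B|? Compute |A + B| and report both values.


Cauchy-Davenport: |A + B| ≥ min(p, |A| + |B| - 1) for A, B nonempty in Z/pZ.
|A| = 4, |B| = 3, p = 29.
CD lower bound = min(29, 4 + 3 - 1) = min(29, 6) = 6.
Compute A + B mod 29 directly:
a = 17: 17+8=25, 17+14=2, 17+18=6
a = 20: 20+8=28, 20+14=5, 20+18=9
a = 21: 21+8=0, 21+14=6, 21+18=10
a = 25: 25+8=4, 25+14=10, 25+18=14
A + B = {0, 2, 4, 5, 6, 9, 10, 14, 25, 28}, so |A + B| = 10.
Verify: 10 ≥ 6? Yes ✓.

CD lower bound = 6, actual |A + B| = 10.


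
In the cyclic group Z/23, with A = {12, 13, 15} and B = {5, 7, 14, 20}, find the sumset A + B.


Work in Z/23Z: reduce every sum a + b modulo 23.
Enumerate all 12 pairs:
a = 12: 12+5=17, 12+7=19, 12+14=3, 12+20=9
a = 13: 13+5=18, 13+7=20, 13+14=4, 13+20=10
a = 15: 15+5=20, 15+7=22, 15+14=6, 15+20=12
Distinct residues collected: {3, 4, 6, 9, 10, 12, 17, 18, 19, 20, 22}
|A + B| = 11 (out of 23 total residues).

A + B = {3, 4, 6, 9, 10, 12, 17, 18, 19, 20, 22}


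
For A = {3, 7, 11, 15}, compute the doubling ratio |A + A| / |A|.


|A| = 4.
Compute A + A by enumerating all 16 pairs.
A + A = {6, 10, 14, 18, 22, 26, 30}, so |A + A| = 7.
K = |A + A| / |A| = 7/4 (already in lowest terms) ≈ 1.7500.
Reference: AP of size 4 gives K = 7/4 ≈ 1.7500; a fully generic set of size 4 gives K ≈ 2.5000.

|A| = 4, |A + A| = 7, K = 7/4.


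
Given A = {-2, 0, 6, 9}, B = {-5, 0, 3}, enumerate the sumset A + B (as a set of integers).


A + B = {a + b : a ∈ A, b ∈ B}.
Enumerate all |A|·|B| = 4·3 = 12 pairs (a, b) and collect distinct sums.
a = -2: -2+-5=-7, -2+0=-2, -2+3=1
a = 0: 0+-5=-5, 0+0=0, 0+3=3
a = 6: 6+-5=1, 6+0=6, 6+3=9
a = 9: 9+-5=4, 9+0=9, 9+3=12
Collecting distinct sums: A + B = {-7, -5, -2, 0, 1, 3, 4, 6, 9, 12}
|A + B| = 10

A + B = {-7, -5, -2, 0, 1, 3, 4, 6, 9, 12}


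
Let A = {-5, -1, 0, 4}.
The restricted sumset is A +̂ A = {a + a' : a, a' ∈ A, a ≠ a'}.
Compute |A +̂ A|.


Restricted sumset: A +̂ A = {a + a' : a ∈ A, a' ∈ A, a ≠ a'}.
Equivalently, take A + A and drop any sum 2a that is achievable ONLY as a + a for a ∈ A (i.e. sums representable only with equal summands).
Enumerate pairs (a, a') with a < a' (symmetric, so each unordered pair gives one sum; this covers all a ≠ a'):
  -5 + -1 = -6
  -5 + 0 = -5
  -5 + 4 = -1
  -1 + 0 = -1
  -1 + 4 = 3
  0 + 4 = 4
Collected distinct sums: {-6, -5, -1, 3, 4}
|A +̂ A| = 5
(Reference bound: |A +̂ A| ≥ 2|A| - 3 for |A| ≥ 2, with |A| = 4 giving ≥ 5.)

|A +̂ A| = 5


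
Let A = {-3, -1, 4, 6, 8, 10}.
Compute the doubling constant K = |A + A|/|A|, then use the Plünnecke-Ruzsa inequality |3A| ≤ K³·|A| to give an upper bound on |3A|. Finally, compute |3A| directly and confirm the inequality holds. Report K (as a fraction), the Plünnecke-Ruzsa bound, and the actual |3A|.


|A| = 6.
Step 1: Compute A + A by enumerating all 36 pairs.
A + A = {-6, -4, -2, 1, 3, 5, 7, 8, 9, 10, 12, 14, 16, 18, 20}, so |A + A| = 15.
Step 2: Doubling constant K = |A + A|/|A| = 15/6 = 15/6 ≈ 2.5000.
Step 3: Plünnecke-Ruzsa gives |3A| ≤ K³·|A| = (2.5000)³ · 6 ≈ 93.7500.
Step 4: Compute 3A = A + A + A directly by enumerating all triples (a,b,c) ∈ A³; |3A| = 28.
Step 5: Check 28 ≤ 93.7500? Yes ✓.

K = 15/6, Plünnecke-Ruzsa bound K³|A| ≈ 93.7500, |3A| = 28, inequality holds.


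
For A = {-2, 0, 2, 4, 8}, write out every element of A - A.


A - A = {a - a' : a, a' ∈ A}.
Compute a - a' for each ordered pair (a, a'):
a = -2: -2--2=0, -2-0=-2, -2-2=-4, -2-4=-6, -2-8=-10
a = 0: 0--2=2, 0-0=0, 0-2=-2, 0-4=-4, 0-8=-8
a = 2: 2--2=4, 2-0=2, 2-2=0, 2-4=-2, 2-8=-6
a = 4: 4--2=6, 4-0=4, 4-2=2, 4-4=0, 4-8=-4
a = 8: 8--2=10, 8-0=8, 8-2=6, 8-4=4, 8-8=0
Collecting distinct values (and noting 0 appears from a-a):
A - A = {-10, -8, -6, -4, -2, 0, 2, 4, 6, 8, 10}
|A - A| = 11

A - A = {-10, -8, -6, -4, -2, 0, 2, 4, 6, 8, 10}


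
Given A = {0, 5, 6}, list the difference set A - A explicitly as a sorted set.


A - A = {a - a' : a, a' ∈ A}.
Compute a - a' for each ordered pair (a, a'):
a = 0: 0-0=0, 0-5=-5, 0-6=-6
a = 5: 5-0=5, 5-5=0, 5-6=-1
a = 6: 6-0=6, 6-5=1, 6-6=0
Collecting distinct values (and noting 0 appears from a-a):
A - A = {-6, -5, -1, 0, 1, 5, 6}
|A - A| = 7

A - A = {-6, -5, -1, 0, 1, 5, 6}


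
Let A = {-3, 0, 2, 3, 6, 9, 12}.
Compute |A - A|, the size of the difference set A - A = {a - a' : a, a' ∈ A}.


A - A = {a - a' : a, a' ∈ A}; |A| = 7.
Bounds: 2|A|-1 ≤ |A - A| ≤ |A|² - |A| + 1, i.e. 13 ≤ |A - A| ≤ 43.
Note: 0 ∈ A - A always (from a - a). The set is symmetric: if d ∈ A - A then -d ∈ A - A.
Enumerate nonzero differences d = a - a' with a > a' (then include -d):
Positive differences: {1, 2, 3, 4, 5, 6, 7, 9, 10, 12, 15}
Full difference set: {0} ∪ (positive diffs) ∪ (negative diffs).
|A - A| = 1 + 2·11 = 23 (matches direct enumeration: 23).

|A - A| = 23


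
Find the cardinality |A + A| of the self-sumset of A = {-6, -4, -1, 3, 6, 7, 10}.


A + A = {a + a' : a, a' ∈ A}; |A| = 7.
General bounds: 2|A| - 1 ≤ |A + A| ≤ |A|(|A|+1)/2, i.e. 13 ≤ |A + A| ≤ 28.
Lower bound 2|A|-1 is attained iff A is an arithmetic progression.
Enumerate sums a + a' for a ≤ a' (symmetric, so this suffices):
a = -6: -6+-6=-12, -6+-4=-10, -6+-1=-7, -6+3=-3, -6+6=0, -6+7=1, -6+10=4
a = -4: -4+-4=-8, -4+-1=-5, -4+3=-1, -4+6=2, -4+7=3, -4+10=6
a = -1: -1+-1=-2, -1+3=2, -1+6=5, -1+7=6, -1+10=9
a = 3: 3+3=6, 3+6=9, 3+7=10, 3+10=13
a = 6: 6+6=12, 6+7=13, 6+10=16
a = 7: 7+7=14, 7+10=17
a = 10: 10+10=20
Distinct sums: {-12, -10, -8, -7, -5, -3, -2, -1, 0, 1, 2, 3, 4, 5, 6, 9, 10, 12, 13, 14, 16, 17, 20}
|A + A| = 23

|A + A| = 23


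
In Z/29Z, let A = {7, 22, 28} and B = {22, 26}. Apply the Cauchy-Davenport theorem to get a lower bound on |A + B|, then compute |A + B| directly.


Cauchy-Davenport: |A + B| ≥ min(p, |A| + |B| - 1) for A, B nonempty in Z/pZ.
|A| = 3, |B| = 2, p = 29.
CD lower bound = min(29, 3 + 2 - 1) = min(29, 4) = 4.
Compute A + B mod 29 directly:
a = 7: 7+22=0, 7+26=4
a = 22: 22+22=15, 22+26=19
a = 28: 28+22=21, 28+26=25
A + B = {0, 4, 15, 19, 21, 25}, so |A + B| = 6.
Verify: 6 ≥ 4? Yes ✓.

CD lower bound = 4, actual |A + B| = 6.


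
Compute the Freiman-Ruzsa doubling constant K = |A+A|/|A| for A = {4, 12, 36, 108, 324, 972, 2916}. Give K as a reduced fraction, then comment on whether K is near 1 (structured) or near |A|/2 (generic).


|A| = 7.
Compute A + A by enumerating all 49 pairs.
A + A = {8, 16, 24, 40, 48, 72, 112, 120, 144, 216, 328, 336, 360, 432, 648, 976, 984, 1008, 1080, 1296, 1944, 2920, 2928, 2952, 3024, 3240, 3888, 5832}, so |A + A| = 28.
K = |A + A| / |A| = 28/7 = 4/1 ≈ 4.0000.
Reference: AP of size 7 gives K = 13/7 ≈ 1.8571; a fully generic set of size 7 gives K ≈ 4.0000.

|A| = 7, |A + A| = 28, K = 28/7 = 4/1.


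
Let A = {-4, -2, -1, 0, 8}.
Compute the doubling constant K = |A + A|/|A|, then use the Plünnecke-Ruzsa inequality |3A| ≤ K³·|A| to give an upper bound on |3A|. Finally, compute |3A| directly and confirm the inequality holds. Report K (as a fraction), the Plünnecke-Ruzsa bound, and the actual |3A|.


|A| = 5.
Step 1: Compute A + A by enumerating all 25 pairs.
A + A = {-8, -6, -5, -4, -3, -2, -1, 0, 4, 6, 7, 8, 16}, so |A + A| = 13.
Step 2: Doubling constant K = |A + A|/|A| = 13/5 = 13/5 ≈ 2.6000.
Step 3: Plünnecke-Ruzsa gives |3A| ≤ K³·|A| = (2.6000)³ · 5 ≈ 87.8800.
Step 4: Compute 3A = A + A + A directly by enumerating all triples (a,b,c) ∈ A³; |3A| = 24.
Step 5: Check 24 ≤ 87.8800? Yes ✓.

K = 13/5, Plünnecke-Ruzsa bound K³|A| ≈ 87.8800, |3A| = 24, inequality holds.
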